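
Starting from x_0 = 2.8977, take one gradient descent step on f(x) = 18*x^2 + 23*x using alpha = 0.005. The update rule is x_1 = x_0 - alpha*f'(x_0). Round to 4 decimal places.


We compute the gradient at x_0 and apply the update.
f'(x) = 36*x + 23
f'(2.8977) = 36*2.8977 + 23 = 127.3172
x_1 = 2.8977 - 0.005*127.3172 = 2.2611


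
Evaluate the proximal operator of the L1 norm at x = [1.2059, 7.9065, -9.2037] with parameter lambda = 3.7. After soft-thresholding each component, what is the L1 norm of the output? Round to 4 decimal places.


Soft-thresholding with lambda = 3.7:
prox(1.2059) = sign(1.2059)*max(|1.2059| - 3.7, 0) = 0.0
prox(7.9065) = sign(7.9065)*max(|7.9065| - 3.7, 0) = 4.2065
prox(-9.2037) = sign(-9.2037)*max(|-9.2037| - 3.7, 0) = -5.5037
prox(x) = [0.0, 4.2065, -5.5037]
||prox(x)||_1 = 0.0 + 4.2065 + 5.5037 = 9.7102


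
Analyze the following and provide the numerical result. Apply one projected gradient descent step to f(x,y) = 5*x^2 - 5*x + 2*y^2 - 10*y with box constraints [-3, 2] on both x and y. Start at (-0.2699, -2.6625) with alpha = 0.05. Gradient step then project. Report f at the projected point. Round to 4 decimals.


Step 1: Compute gradient at (-0.2699, -2.6625).
grad_x = 2*5*-0.2699 - 5 = -7.699
grad_y = 2*2*-2.6625 - 10 = -20.65
Step 2: Gradient step.
x_raw = -0.2699 - 0.05*-7.699 = 0.1151
y_raw = -2.6625 - 0.05*-20.65 = -1.63
Step 3: Project onto [-3, 2].
x_proj = clip(0.1151) = 0.1151
y_proj = clip(-1.63) = -1.63
Step 4: Evaluate f.
f(0.1151, -1.63) = 21.1047


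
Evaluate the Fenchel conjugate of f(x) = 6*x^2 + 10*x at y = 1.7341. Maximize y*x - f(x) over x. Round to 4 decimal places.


f*(y) = sup_x {y*x - a*x^2 - b*x} = sup_x {(y-b)*x - a*x^2}
FOC: (y - b) - 2a*x = 0 => x* = (y - b)/(2a)
x* = (1.7341 - 10)/(2*6) = -0.6888
f*(1.7341) = (y-b)^2/(4a) = (1.7341 - 10)^2/(4*6)
= 68.3251/24 = 2.8469


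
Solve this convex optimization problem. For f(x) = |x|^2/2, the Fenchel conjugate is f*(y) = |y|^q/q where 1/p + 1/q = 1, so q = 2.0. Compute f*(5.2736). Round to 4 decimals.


The conjugate exponent q satisfies 1/p + 1/q = 1.
p = 2, so q = 2/(2 - 1) = 2.0
|y|^q = 5.2736^2.0 = 27.8109
f*(5.2736) = 27.8109 / 2.0 = 13.9054


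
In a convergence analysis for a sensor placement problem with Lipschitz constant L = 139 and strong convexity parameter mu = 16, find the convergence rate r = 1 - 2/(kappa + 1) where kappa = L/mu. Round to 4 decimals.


Step 1: Compute the condition number.
kappa = L/mu = 139/16 = 8.6875
Step 2: Compute the convergence rate.
r = 1 - 2/(kappa + 1) = 1 - 2*mu/(L + mu) = (L - mu)/(L + mu) = 123/155 = 0.7935


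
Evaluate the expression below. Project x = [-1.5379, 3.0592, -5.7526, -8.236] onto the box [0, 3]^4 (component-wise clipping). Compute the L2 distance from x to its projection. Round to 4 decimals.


Project each component onto [0, 3].
clip(-1.5379) = 0.0, clip(3.0592) = 3.0, clip(-5.7526) = 0.0, clip(-8.236) = 0.0
Projection = [0.0, 3.0, 0.0, 0.0]
Squared diffs: [2.3651, 0.0035, 33.0924, 67.8317]
Distance = sqrt(103.2927) = 10.1633


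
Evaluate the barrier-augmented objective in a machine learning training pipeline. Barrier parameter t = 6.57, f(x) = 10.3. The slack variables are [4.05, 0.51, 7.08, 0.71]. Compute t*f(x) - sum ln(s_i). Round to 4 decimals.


Step 1: Compute log-barrier.
ln values: [1.3987, -0.6733, 1.9573, -0.3425]
phi = -(1.3987 - 0.6733 + 1.9573 - 0.3425) = -2.3402
Step 2: Compute augmented objective.
t*f(x) = 6.57*10.3 = 67.671
Total = 67.671 - 2.3402 = 65.3308


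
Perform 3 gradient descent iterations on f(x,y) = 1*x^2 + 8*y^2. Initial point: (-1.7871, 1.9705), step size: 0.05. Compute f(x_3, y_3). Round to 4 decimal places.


Gradient descent on f(x,y) = 1*x^2 + 8*y^2.
Starting point: (-1.7871, 1.9705), alpha = 0.05
Step 1: grad_x = 2*1*-1.7871 = -3.5742, grad_y = 2*8*1.9705 = 31.528
  x_1 = -1.7871 - 0.05*-3.5742 = -1.6084
  y_1 = 1.9705 - 0.05*31.528 = 0.3941
Step 2: grad_x = 2*1*-1.6084 = -3.2168, grad_y = 2*8*0.3941 = 6.3056
  x_2 = -1.6084 - 0.05*-3.2168 = -1.4476
  y_2 = 0.3941 - 0.05*6.3056 = 0.0788
Step 3: grad_x = 2*1*-1.4476 = -2.8951, grad_y = 2*8*0.0788 = 1.2611
  x_3 = -1.4476 - 0.05*-2.8951 = -1.3028
  y_3 = 0.0788 - 0.05*1.2611 = 0.0158
f(-1.3028, 0.0158) = 1*(-1.3028)^2 + 8*0.0158^2 = 1.6993


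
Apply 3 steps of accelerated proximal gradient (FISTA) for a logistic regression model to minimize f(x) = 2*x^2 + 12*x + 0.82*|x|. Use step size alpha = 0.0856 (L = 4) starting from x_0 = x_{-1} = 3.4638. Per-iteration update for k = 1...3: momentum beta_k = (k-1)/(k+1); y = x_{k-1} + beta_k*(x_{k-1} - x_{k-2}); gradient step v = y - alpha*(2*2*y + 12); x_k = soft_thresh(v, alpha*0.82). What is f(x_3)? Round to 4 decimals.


FISTA on f(x) = 2*x^2 + 12*x + 0.82*|x|
L = 4, alpha = 0.0856
Iteration 1: beta = 0.0, y = 3.4638 + 0.0*(3.4638 - 3.4638) = 3.4638
  grad(y) = 25.8552, v = y - alpha*grad = 1.2506
  prox(v) = soft_thresh(1.2506, 0.0702) = 1.1804
Iteration 2: beta = 0.3333, y = 1.1804 + 0.3333*(1.1804 - 3.4638) = 0.4193
  grad(y) = 13.6771, v = y - alpha*grad = -0.7515
  prox(v) = soft_thresh(-0.7515, 0.0702) = -0.6813
Iteration 3: beta = 0.5, y = -0.6813 + 0.5*(-0.6813 - 1.1804) = -1.6121
  grad(y) = 5.5514, v = y - alpha*grad = -2.0873
  prox(v) = soft_thresh(-2.0873, 0.0702) = -2.0172
f(x_3) = 2*(-2.0172)^2 + 12*(-2.0172) + 0.82*|-2.0172| = -14.414


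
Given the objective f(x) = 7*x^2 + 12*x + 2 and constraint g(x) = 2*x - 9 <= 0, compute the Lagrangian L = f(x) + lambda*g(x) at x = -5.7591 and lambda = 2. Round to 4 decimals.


Step 1: Evaluate f(x).
f(-5.7591) = 7*(-5.7591)^2 + 12*(-5.7591) + 2 = 165.0614
Step 2: Evaluate g(x).
g(-5.7591) = 2*-5.7591 - 9 = -20.5182
Step 3: Compute Lagrangian.
L = 165.0614 + 2*-20.5182 = 124.025


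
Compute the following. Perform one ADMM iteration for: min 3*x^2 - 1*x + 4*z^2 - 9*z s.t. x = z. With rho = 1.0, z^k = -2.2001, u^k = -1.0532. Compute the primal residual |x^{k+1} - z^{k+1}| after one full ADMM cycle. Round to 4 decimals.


ADMM iteration with rho = 1.0, z^k = -2.2001, u^k = -1.0532
Step 1: x-update.
Minimize 3*x^2 - 1*x + (1.0/2)*(x + 2.2001 - 1.0532)^2
FOC: (2*3 + 1.0)*x = 1 + 1.0*(-2.2001 + 1.0532)
x^{k+1} = -0.021
Step 2: z-update.
Minimize 4*z^2 - 9*z + (1.0/2)*(-0.021 - z - 1.0532)^2
FOC: (2*4 + 1.0)*z = 9 + 1.0*(-0.021 - 1.0532)
z^{k+1} = 0.8806
Step 3: u-update.
u^{k+1} = -1.0532 - 0.021 - 0.8806 = -1.9548
Step 4: Primal residual = |-0.021 - 0.8806| = 0.9016


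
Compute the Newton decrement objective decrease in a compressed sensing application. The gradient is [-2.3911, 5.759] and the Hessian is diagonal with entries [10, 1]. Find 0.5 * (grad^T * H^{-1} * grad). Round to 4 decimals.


Step 1: H is diagonal, so H^(-1) * g = [-0.2391, 5.759].
Step 2: g^T H^(-1) g = sum_i g_i^2 / H_ii
  = (-2.3911)^2/10 + (5.759)^2/1
  = 0.5717 + 33.1661 = 33.7378
Step 3: Objective decrease = 0.5 * g^T H^(-1) g = 16.8689


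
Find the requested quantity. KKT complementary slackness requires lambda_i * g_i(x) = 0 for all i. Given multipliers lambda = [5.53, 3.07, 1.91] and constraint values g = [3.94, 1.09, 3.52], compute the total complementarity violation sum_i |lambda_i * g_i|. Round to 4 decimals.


KKT complementary slackness check:
lambda_1 * g_1 = 5.53 * 3.94 = 21.7882
lambda_2 * g_2 = 3.07 * 1.09 = 3.3463
lambda_3 * g_3 = 1.91 * 3.52 = 6.7232
Total violation = 21.7882 + 3.3463 + 6.7232 = 31.8577


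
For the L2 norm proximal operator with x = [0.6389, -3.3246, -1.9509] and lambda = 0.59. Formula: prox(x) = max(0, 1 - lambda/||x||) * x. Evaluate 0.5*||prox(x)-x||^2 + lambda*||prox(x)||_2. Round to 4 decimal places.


Step 1: Compute ||x||.
||x|| = 3.9073
Step 2: Compute scaling factor.
scale = max(0, 1 - 0.59/3.9073) = 0.849
Step 3: prox(x) = [0.5424, -2.8226, -1.6563]
||prox(x)|| = 3.3173
Step 4: Proximal objective.
0.5*||prox-x||^2 = 0.1741
lambda*||prox|| = 1.9572
Total = 2.1313


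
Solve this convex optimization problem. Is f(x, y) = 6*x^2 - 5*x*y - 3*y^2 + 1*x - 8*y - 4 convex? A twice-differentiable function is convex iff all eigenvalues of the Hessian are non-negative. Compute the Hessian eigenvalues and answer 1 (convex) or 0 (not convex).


The Hessian of f(x,y) = 6*x^2 - 5*x*y - 3*y^2 + 1*x - 8*y - 4 is:
H = [[12, -5], [-5, -6]]
Trace = 12 - 6 = 6
Determinant = 12*-6 - (-5)^2 = -97
Discriminant = (6)^2 - 4*-97 = 424.0
Eigenvalues: lambda_1 = -7.2956, lambda_2 = 13.2956
The function is not convex.

0


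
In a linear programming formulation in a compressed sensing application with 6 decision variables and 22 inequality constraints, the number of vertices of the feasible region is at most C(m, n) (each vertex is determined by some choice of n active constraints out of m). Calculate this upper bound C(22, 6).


Each vertex corresponds to some choice of n active constraints out of m, so the number of vertices is at most C(m, n) = m! / (n!(m-n)!).
m = 22, n = 6
Numerator: 22 * 21 * 20 * 19 * 18 * 17
Denominator: 6! = 720
C(22, 6) = 74613


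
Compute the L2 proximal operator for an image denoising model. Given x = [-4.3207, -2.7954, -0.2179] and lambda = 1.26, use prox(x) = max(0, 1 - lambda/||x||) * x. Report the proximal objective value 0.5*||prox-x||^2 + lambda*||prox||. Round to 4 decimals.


Step 1: Compute ||x||.
||x|| = 5.1507
Step 2: Compute scaling factor.
scale = max(0, 1 - 1.26/5.1507) = 0.7554
Step 3: prox(x) = [-3.2637, -2.1116, -0.1646]
||prox(x)|| = 3.8907
Step 4: Proximal objective.
0.5*||prox-x||^2 = 0.7938
lambda*||prox|| = 4.9023
Total = 5.6961


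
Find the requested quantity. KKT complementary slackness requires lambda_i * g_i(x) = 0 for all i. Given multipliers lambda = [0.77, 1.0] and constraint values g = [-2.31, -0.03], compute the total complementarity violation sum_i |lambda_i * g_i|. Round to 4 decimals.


KKT complementary slackness check:
lambda_1 * g_1 = 0.77 * -2.31 = -1.7787
lambda_2 * g_2 = 1.0 * -0.03 = -0.03
Total violation = 1.7787 + 0.03 = 1.8087


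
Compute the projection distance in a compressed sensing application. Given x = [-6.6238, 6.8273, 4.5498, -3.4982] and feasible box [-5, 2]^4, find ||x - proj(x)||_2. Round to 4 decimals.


Project each component onto [-5, 2].
clip(-6.6238) = -5.0, clip(6.8273) = 2.0, clip(4.5498) = 2.0, clip(-3.4982) = -3.4982
Projection = [-5.0, 2.0, 2.0, -3.4982]
Squared diffs: [2.6367, 23.3028, 6.5015, 0.0]
Distance = sqrt(32.441) = 5.6957


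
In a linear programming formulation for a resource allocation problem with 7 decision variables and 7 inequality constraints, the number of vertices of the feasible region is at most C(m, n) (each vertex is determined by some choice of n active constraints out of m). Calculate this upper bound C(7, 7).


Each vertex corresponds to some choice of n active constraints out of m, so the number of vertices is at most C(m, n) = m! / (n!(m-n)!).
m = 7, n = 7
Numerator: 7 * 6 * 5 * 4 * 3 * 2 * 1
Denominator: 7! = 5040
C(7, 7) = 1


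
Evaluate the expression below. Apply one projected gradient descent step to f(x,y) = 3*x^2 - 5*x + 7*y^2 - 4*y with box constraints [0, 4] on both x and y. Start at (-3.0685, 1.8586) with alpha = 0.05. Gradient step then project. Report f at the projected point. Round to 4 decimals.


Step 1: Compute gradient at (-3.0685, 1.8586).
grad_x = 2*3*-3.0685 - 5 = -23.411
grad_y = 2*7*1.8586 - 4 = 22.0204
Step 2: Gradient step.
x_raw = -3.0685 - 0.05*-23.411 = -1.898
y_raw = 1.8586 - 0.05*22.0204 = 0.7576
Step 3: Project onto [0, 4].
x_proj = clip(-1.898) = 0.0
y_proj = clip(0.7576) = 0.7576
Step 4: Evaluate f.
f(0.0, 0.7576) = 0.9872


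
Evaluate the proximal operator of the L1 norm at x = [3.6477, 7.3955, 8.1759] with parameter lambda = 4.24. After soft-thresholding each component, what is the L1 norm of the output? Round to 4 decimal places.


Soft-thresholding with lambda = 4.24:
prox(3.6477) = sign(3.6477)*max(|3.6477| - 4.24, 0) = 0.0
prox(7.3955) = sign(7.3955)*max(|7.3955| - 4.24, 0) = 3.1555
prox(8.1759) = sign(8.1759)*max(|8.1759| - 4.24, 0) = 3.9359
prox(x) = [0.0, 3.1555, 3.9359]
||prox(x)||_1 = 0.0 + 3.1555 + 3.9359 = 7.0914


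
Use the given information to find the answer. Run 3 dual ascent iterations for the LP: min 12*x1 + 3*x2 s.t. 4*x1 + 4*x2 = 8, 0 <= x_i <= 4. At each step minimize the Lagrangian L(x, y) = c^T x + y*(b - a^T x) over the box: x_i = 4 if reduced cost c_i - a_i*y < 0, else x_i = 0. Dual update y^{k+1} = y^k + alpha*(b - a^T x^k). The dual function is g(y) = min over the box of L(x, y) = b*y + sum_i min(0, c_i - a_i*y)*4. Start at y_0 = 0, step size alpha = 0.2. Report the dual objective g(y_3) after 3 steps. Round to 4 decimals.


Dual ascent for LP: min 12*x1 + 3*x2, 4*x1 + 4*x2 = 8, 0 <= x_i <= 4
Step 1: y^k = 0.0, reduced costs: (12.0, 3.0)
  x^k = (0.0, 0.0), subgradient = b - a^T x = 8.0
  y^{k+1} = 0.0 + 0.2*8.0 = 1.6
Step 2: y^k = 1.6, reduced costs: (5.6, -3.4)
  x^k = (0.0, 4.0), subgradient = b - a^T x = -8.0
  y^{k+1} = 1.6 + 0.2*-8.0 = 0.0
Step 3: y^k = 0.0, reduced costs: (12.0, 3.0)
  x^k = (0.0, 0.0), subgradient = b - a^T x = 8.0
  y^{k+1} = 0.0 + 0.2*8.0 = 1.6
Dual objective at y_3 = 1.6: reduced costs (5.6, -3.4), box minimizer x = (0.0, 4.0)
g(y_3) = b*y + (c1 - a1*y)*x1 + (c2 - a2*y)*x2 = 8*1.6 + 5.6*0.0 + (-3.4)*4.0 = 12.8 + 0.0 - 13.6 = -0.8


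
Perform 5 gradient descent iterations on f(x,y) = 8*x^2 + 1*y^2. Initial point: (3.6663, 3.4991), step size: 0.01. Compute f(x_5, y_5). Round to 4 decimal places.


Gradient descent on f(x,y) = 8*x^2 + 1*y^2.
Starting point: (3.6663, 3.4991), alpha = 0.01
Step 1: grad_x = 2*8*3.6663 = 58.6608, grad_y = 2*1*3.4991 = 6.9982
  x_1 = 3.6663 - 0.01*58.6608 = 3.0797
  y_1 = 3.4991 - 0.01*6.9982 = 3.4291
Step 2: grad_x = 2*8*3.0797 = 49.2751, grad_y = 2*1*3.4291 = 6.8582
  x_2 = 3.0797 - 0.01*49.2751 = 2.5869
  y_2 = 3.4291 - 0.01*6.8582 = 3.3605
Step 3: grad_x = 2*8*2.5869 = 41.3911, grad_y = 2*1*3.3605 = 6.7211
  x_3 = 2.5869 - 0.01*41.3911 = 2.173
  y_3 = 3.3605 - 0.01*6.7211 = 3.2933
Step 4: grad_x = 2*8*2.173 = 34.7685, grad_y = 2*1*3.2933 = 6.5866
  x_4 = 2.173 - 0.01*34.7685 = 1.8253
  y_4 = 3.2933 - 0.01*6.5866 = 3.2275
Step 5: grad_x = 2*8*1.8253 = 29.2055, grad_y = 2*1*3.2275 = 6.4549
  x_5 = 1.8253 - 0.01*29.2055 = 1.5333
  y_5 = 3.2275 - 0.01*6.4549 = 3.1629
f(1.5333, 3.1629) = 8*1.5333^2 + 1*3.1629^2 = 28.8118


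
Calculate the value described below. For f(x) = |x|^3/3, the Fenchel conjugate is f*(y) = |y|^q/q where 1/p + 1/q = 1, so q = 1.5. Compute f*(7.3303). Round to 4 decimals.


The conjugate exponent q satisfies 1/p + 1/q = 1.
p = 3, so q = 3/(3 - 1) = 1.5
|y|^q = 7.3303^1.5 = 19.8464
f*(7.3303) = 19.8464 / 1.5 = 13.231


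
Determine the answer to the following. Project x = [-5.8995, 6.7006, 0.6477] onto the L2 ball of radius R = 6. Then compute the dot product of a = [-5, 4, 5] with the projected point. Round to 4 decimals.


Step 1: Compute ||x|| (intermediates to 6 decimals).
||x|| = sqrt((-5.8995)^2 + 6.7006^2 + 0.6477^2) = 8.95107
Step 2: Project.
Since ||x|| > R, scale = R/||x|| = 6/8.95107 = 0.670311, proj(x) = scale * x
proj(x) = [-3.9545, 4.491486, 0.43416]
Step 3: Dot product.
a^T * proj(x) = -5*(-3.9545) + 4*4.491486 + 5*0.43416 = 39.9092


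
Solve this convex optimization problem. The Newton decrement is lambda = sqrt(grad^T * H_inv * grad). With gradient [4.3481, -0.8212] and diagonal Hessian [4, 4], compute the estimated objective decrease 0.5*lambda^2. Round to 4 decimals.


Step 1: H is diagonal, so H^(-1) * g = [1.087, -0.2053].
Step 2: g^T H^(-1) g = sum_i g_i^2 / H_ii
  = (4.3481)^2/4 + (-0.8212)^2/4
  = 4.7265 + 0.1686 = 4.8951
Step 3: Objective decrease = 0.5 * g^T H^(-1) g = 2.4475


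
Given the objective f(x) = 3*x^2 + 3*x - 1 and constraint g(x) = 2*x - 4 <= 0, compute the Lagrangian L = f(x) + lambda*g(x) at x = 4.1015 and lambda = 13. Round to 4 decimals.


Step 1: Evaluate f(x).
f(4.1015) = 3*4.1015^2 + 3*4.1015 - 1 = 61.7714
Step 2: Evaluate g(x).
g(4.1015) = 2*4.1015 - 4 = 4.203
Step 3: Compute Lagrangian.
L = 61.7714 + 13*4.203 = 116.4104


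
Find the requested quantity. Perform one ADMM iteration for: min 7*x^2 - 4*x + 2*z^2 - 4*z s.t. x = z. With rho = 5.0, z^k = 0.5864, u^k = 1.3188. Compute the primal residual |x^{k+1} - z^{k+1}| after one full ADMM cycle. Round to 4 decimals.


ADMM iteration with rho = 5.0, z^k = 0.5864, u^k = 1.3188
Step 1: x-update.
Minimize 7*x^2 - 4*x + (5.0/2)*(x - 0.5864 + 1.3188)^2
FOC: (2*7 + 5.0)*x = 4 + 5.0*(0.5864 - 1.3188)
x^{k+1} = 0.0178
Step 2: z-update.
Minimize 2*z^2 - 4*z + (5.0/2)*(0.0178 - z + 1.3188)^2
FOC: (2*2 + 5.0)*z = 4 + 5.0*(0.0178 + 1.3188)
z^{k+1} = 1.187
Step 3: u-update.
u^{k+1} = 1.3188 + 0.0178 - 1.187 = 0.1496
Step 4: Primal residual = |0.0178 - 1.187| = 1.1692


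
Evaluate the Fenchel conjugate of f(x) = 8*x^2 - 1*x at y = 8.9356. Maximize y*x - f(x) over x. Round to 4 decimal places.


f*(y) = sup_x {y*x - a*x^2 - b*x} = sup_x {(y-b)*x - a*x^2}
FOC: (y - b) - 2a*x = 0 => x* = (y - b)/(2a)
x* = (8.9356 + 1)/(2*8) = 0.621
f*(8.9356) = (y-b)^2/(4a) = (8.9356 + 1)^2/(4*8)
= 98.7161/32 = 3.0849


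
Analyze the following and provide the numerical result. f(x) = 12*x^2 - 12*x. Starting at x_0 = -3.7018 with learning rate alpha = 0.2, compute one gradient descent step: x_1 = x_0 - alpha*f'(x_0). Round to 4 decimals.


We compute the gradient at x_0 and apply the update.
f'(x) = 24*x - 12
f'(-3.7018) = 24*-3.7018 - 12 = -100.8432
x_1 = -3.7018 - 0.2*-100.8432 = 16.4668


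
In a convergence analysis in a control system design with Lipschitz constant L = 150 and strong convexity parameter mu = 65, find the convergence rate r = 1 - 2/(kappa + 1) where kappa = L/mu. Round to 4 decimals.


Step 1: Compute the condition number.
kappa = L/mu = 150/65 = 2.3077
Step 2: Compute the convergence rate.
r = 1 - 2/(kappa + 1) = 1 - 2*mu/(L + mu) = (L - mu)/(L + mu) = 85/215 = 0.3953


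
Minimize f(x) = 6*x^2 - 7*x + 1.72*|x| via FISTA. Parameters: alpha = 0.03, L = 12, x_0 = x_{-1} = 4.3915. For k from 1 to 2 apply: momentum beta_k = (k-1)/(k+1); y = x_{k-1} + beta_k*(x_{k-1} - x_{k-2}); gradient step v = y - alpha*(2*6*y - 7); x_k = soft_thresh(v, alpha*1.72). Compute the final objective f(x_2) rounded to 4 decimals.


FISTA on f(x) = 6*x^2 - 7*x + 1.72*|x|
L = 12, alpha = 0.03
Iteration 1: beta = 0.0, y = 4.3915 + 0.0*(4.3915 - 4.3915) = 4.3915
  grad(y) = 45.698, v = y - alpha*grad = 3.0206
  prox(v) = soft_thresh(3.0206, 0.0516) = 2.969
Iteration 2: beta = 0.3333, y = 2.969 + 0.3333*(2.969 - 4.3915) = 2.4948
  grad(y) = 22.9374, v = y - alpha*grad = 1.8067
  prox(v) = soft_thresh(1.8067, 0.0516) = 1.7551
f(x_2) = 6*1.7551^2 - 7*1.7551 + 1.72*|1.7551| = 9.2147


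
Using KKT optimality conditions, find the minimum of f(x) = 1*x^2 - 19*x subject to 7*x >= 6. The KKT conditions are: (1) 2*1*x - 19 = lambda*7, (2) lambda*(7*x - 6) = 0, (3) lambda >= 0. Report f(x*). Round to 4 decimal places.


Step 1: Try lambda = 0 (constraint inactive).
Stationarity: 2*1*x - 19 = 0
x* = 19/(2*1) = 9.5
Check constraint: 7*9.5 = 66.5 >= 6 -- satisfied.
Step 2: Compute optimal value.
f(x*) = 1*9.5^2 - 19*9.5 = -90.25


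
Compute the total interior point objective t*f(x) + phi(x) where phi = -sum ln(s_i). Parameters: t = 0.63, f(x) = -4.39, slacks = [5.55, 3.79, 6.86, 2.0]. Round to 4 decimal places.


Step 1: Compute log-barrier.
ln values: [1.7138, 1.3324, 1.9257, 0.6931]
phi = -(1.7138 + 1.3324 + 1.9257 + 0.6931) = -5.665
Step 2: Compute augmented objective.
t*f(x) = 0.63*-4.39 = -2.7657
Total = -2.7657 - 5.665 = -8.4307


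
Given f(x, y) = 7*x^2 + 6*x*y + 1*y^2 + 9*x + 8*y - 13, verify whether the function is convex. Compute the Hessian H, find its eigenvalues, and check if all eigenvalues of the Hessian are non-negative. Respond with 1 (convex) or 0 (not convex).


The Hessian of f(x,y) = 7*x^2 + 6*x*y + 1*y^2 + 9*x + 8*y - 13 is:
H = [[14, 6], [6, 2]]
Trace = 14 + 2 = 16
Determinant = 14*2 - (6)^2 = -8
Discriminant = (16)^2 - 4*-8 = 288.0
Eigenvalues: lambda_1 = -0.4853, lambda_2 = 16.4853
The function is not convex.

0


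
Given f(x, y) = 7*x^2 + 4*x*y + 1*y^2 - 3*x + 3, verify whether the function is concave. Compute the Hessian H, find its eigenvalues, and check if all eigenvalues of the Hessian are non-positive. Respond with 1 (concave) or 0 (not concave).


The Hessian of f(x,y) = 7*x^2 + 4*x*y + 1*y^2 - 3*x + 3 is:
H = [[14, 4], [4, 2]]
Trace = 14 + 2 = 16
Determinant = 14*2 - (4)^2 = 12
Discriminant = (16)^2 - 4*12 = 208.0
Eigenvalues: lambda_1 = 0.7889, lambda_2 = 15.2111
The function is not concave.

0


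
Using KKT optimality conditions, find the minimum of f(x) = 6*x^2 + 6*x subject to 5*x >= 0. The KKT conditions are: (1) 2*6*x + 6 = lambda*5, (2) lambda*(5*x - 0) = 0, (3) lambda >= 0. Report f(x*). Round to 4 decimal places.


Step 1: Try lambda = 0 (constraint inactive).
x_unc = -6/(2*6) = -0.5
Check: 5*-0.5 = -2.5 < 0 -- violated!
Step 2: Constraint must be active: 5*x = 0
x* = 0/5 = 0.0
lambda = (2*6*0.0 + 6)/5 = 1.2
Step 3: Compute optimal value.
f(x*) = 6*0.0^2 + 6*0.0 = 0.0


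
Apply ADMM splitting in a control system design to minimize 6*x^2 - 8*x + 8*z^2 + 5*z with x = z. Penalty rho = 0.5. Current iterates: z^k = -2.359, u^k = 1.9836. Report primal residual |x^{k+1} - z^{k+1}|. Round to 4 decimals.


ADMM iteration with rho = 0.5, z^k = -2.359, u^k = 1.9836
Step 1: x-update.
Minimize 6*x^2 - 8*x + (0.5/2)*(x + 2.359 + 1.9836)^2
FOC: (2*6 + 0.5)*x = 8 + 0.5*(-2.359 - 1.9836)
x^{k+1} = 0.4663
Step 2: z-update.
Minimize 8*z^2 + 5*z + (0.5/2)*(0.4663 - z + 1.9836)^2
FOC: (2*8 + 0.5)*z = -5 + 0.5*(0.4663 + 1.9836)
z^{k+1} = -0.2288
Step 3: u-update.
u^{k+1} = 1.9836 + 0.4663 + 0.2288 = 2.6787
Step 4: Primal residual = |0.4663 + 0.2288| = 0.6951


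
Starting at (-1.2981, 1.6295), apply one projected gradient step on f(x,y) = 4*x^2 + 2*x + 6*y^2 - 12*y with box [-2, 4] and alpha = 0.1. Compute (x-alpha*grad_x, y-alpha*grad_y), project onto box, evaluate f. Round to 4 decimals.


Step 1: Compute gradient at (-1.2981, 1.6295).
grad_x = 2*4*-1.2981 + 2 = -8.3848
grad_y = 2*6*1.6295 - 12 = 7.554
Step 2: Gradient step.
x_raw = -1.2981 - 0.1*-8.3848 = -0.4596
y_raw = 1.6295 - 0.1*7.554 = 0.8741
Step 3: Project onto [-2, 4].
x_proj = clip(-0.4596) = -0.4596
y_proj = clip(0.8741) = 0.8741
Step 4: Evaluate f.
f(-0.4596, 0.8741) = -5.9791


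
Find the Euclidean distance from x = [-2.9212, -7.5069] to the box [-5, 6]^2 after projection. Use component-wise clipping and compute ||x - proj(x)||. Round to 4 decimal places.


Project each component onto [-5, 6].
clip(-2.9212) = -2.9212, clip(-7.5069) = -5.0
Projection = [-2.9212, -5.0]
Squared diffs: [0.0, 6.2845]
Distance = sqrt(6.2845) = 2.5069


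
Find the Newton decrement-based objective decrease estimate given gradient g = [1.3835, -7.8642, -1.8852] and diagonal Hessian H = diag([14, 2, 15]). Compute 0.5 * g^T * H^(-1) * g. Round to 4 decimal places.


Step 1: H is diagonal, so H^(-1) * g = [0.0988, -3.9321, -0.1257].
Step 2: g^T H^(-1) g = sum_i g_i^2 / H_ii
  = (1.3835)^2/14 + (-7.8642)^2/2 + (-1.8852)^2/15
  = 0.1367 + 30.9228 + 0.2369 = 31.2965
Step 3: Objective decrease = 0.5 * g^T H^(-1) g = 15.6482


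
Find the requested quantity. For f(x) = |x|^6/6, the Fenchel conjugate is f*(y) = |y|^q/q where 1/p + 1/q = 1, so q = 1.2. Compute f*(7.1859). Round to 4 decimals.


The conjugate exponent q satisfies 1/p + 1/q = 1.
p = 6, so q = 6/(6 - 1) = 1.2
|y|^q = 7.1859^1.2 = 10.6605
f*(7.1859) = 10.6605 / 1.2 = 8.8837


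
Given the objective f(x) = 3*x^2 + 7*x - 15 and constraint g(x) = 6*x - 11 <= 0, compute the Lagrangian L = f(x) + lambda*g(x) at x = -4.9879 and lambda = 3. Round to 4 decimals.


Step 1: Evaluate f(x).
f(-4.9879) = 3*(-4.9879)^2 + 7*(-4.9879) - 15 = 24.7221
Step 2: Evaluate g(x).
g(-4.9879) = 6*-4.9879 - 11 = -40.9274
Step 3: Compute Lagrangian.
L = 24.7221 + 3*-40.9274 = -98.0601


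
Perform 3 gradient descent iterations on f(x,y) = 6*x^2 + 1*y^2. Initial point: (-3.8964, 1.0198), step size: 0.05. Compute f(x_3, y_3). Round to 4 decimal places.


Gradient descent on f(x,y) = 6*x^2 + 1*y^2.
Starting point: (-3.8964, 1.0198), alpha = 0.05
Step 1: grad_x = 2*6*-3.8964 = -46.7568, grad_y = 2*1*1.0198 = 2.0396
  x_1 = -3.8964 - 0.05*-46.7568 = -1.5586
  y_1 = 1.0198 - 0.05*2.0396 = 0.9178
Step 2: grad_x = 2*6*-1.5586 = -18.7027, grad_y = 2*1*0.9178 = 1.8356
  x_2 = -1.5586 - 0.05*-18.7027 = -0.6234
  y_2 = 0.9178 - 0.05*1.8356 = 0.826
Step 3: grad_x = 2*6*-0.6234 = -7.4811, grad_y = 2*1*0.826 = 1.6521
  x_3 = -0.6234 - 0.05*-7.4811 = -0.2494
  y_3 = 0.826 - 0.05*1.6521 = 0.7434
f(-0.2494, 0.7434) = 6*(-0.2494)^2 + 1*0.7434^2 = 0.9258


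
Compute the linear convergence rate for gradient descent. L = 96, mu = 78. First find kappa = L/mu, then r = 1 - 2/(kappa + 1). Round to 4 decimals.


Step 1: Compute the condition number.
kappa = L/mu = 96/78 = 1.2308
Step 2: Compute the convergence rate.
r = 1 - 2/(kappa + 1) = 1 - 2*mu/(L + mu) = (L - mu)/(L + mu) = 18/174 = 0.1034


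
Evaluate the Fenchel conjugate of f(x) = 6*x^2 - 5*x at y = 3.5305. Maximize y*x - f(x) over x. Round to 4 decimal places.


f*(y) = sup_x {y*x - a*x^2 - b*x} = sup_x {(y-b)*x - a*x^2}
FOC: (y - b) - 2a*x = 0 => x* = (y - b)/(2a)
x* = (3.5305 + 5)/(2*6) = 0.7109
f*(3.5305) = (y-b)^2/(4a) = (3.5305 + 5)^2/(4*6)
= 72.7694/24 = 3.0321


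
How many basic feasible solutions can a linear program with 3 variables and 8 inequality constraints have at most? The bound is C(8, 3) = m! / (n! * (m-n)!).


Each vertex corresponds to some choice of n active constraints out of m, so the number of vertices is at most C(m, n) = m! / (n!(m-n)!).
m = 8, n = 3
Numerator: 8 * 7 * 6
Denominator: 3! = 6
C(8, 3) = 56


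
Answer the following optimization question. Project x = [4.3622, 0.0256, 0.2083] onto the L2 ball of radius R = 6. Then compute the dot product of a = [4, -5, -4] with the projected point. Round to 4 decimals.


Step 1: Compute ||x|| (intermediates to 6 decimals).
||x|| = sqrt(4.3622^2 + 0.0256^2 + 0.2083^2) = 4.367245
Step 2: Project.
Since ||x|| <= R, proj = x (no scaling needed).
proj(x) = [4.3622, 0.0256, 0.2083]
Step 3: Dot product.
a^T * proj(x) = 4*4.3622 - 5*0.0256 - 4*0.2083 = 16.4876


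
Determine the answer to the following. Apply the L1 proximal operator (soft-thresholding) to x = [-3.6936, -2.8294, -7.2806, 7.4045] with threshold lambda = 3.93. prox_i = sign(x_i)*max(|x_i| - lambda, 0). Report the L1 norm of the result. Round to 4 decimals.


Soft-thresholding with lambda = 3.93:
prox(-3.6936) = sign(-3.6936)*max(|-3.6936| - 3.93, 0) = 0.0
prox(-2.8294) = sign(-2.8294)*max(|-2.8294| - 3.93, 0) = 0.0
prox(-7.2806) = sign(-7.2806)*max(|-7.2806| - 3.93, 0) = -3.3506
prox(7.4045) = sign(7.4045)*max(|7.4045| - 3.93, 0) = 3.4745
prox(x) = [0.0, 0.0, -3.3506, 3.4745]
||prox(x)||_1 = 0.0 + 0.0 + 3.3506 + 3.4745 = 6.8251


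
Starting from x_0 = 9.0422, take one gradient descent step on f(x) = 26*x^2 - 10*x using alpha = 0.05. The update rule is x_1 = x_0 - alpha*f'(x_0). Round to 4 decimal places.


We compute the gradient at x_0 and apply the update.
f'(x) = 52*x - 10
f'(9.0422) = 52*9.0422 - 10 = 460.1944
x_1 = 9.0422 - 0.05*460.1944 = -13.9675


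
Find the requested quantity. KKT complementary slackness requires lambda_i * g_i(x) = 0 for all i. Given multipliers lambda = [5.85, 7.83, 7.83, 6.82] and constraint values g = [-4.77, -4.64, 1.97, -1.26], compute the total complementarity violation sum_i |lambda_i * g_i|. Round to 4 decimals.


KKT complementary slackness check:
lambda_1 * g_1 = 5.85 * -4.77 = -27.9045
lambda_2 * g_2 = 7.83 * -4.64 = -36.3312
lambda_3 * g_3 = 7.83 * 1.97 = 15.4251
lambda_4 * g_4 = 6.82 * -1.26 = -8.5932
Total violation = 27.9045 + 36.3312 + 15.4251 + 8.5932 = 88.254


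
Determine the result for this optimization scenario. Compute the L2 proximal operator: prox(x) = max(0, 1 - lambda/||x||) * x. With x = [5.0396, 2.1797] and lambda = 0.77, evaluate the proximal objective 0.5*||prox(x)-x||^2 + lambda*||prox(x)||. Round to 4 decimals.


Step 1: Compute ||x||.
||x|| = 5.4908
Step 2: Compute scaling factor.
scale = max(0, 1 - 0.77/5.4908) = 0.8598
Step 3: prox(x) = [4.3329, 1.874]
||prox(x)|| = 4.7208
Step 4: Proximal objective.
0.5*||prox-x||^2 = 0.2965
lambda*||prox|| = 3.635
Total = 3.9315


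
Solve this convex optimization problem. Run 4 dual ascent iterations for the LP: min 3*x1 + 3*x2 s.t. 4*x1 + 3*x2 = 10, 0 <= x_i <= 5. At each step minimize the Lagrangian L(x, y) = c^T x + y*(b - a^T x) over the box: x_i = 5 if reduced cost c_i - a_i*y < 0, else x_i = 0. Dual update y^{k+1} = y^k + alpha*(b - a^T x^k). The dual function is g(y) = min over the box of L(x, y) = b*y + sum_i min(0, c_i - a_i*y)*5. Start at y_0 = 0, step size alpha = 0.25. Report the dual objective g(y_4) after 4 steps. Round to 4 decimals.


Dual ascent for LP: min 3*x1 + 3*x2, 4*x1 + 3*x2 = 10, 0 <= x_i <= 5
Step 1: y^k = 0.0, reduced costs: (3.0, 3.0)
  x^k = (0.0, 0.0), subgradient = b - a^T x = 10.0
  y^{k+1} = 0.0 + 0.25*10.0 = 2.5
Step 2: y^k = 2.5, reduced costs: (-7.0, -4.5)
  x^k = (5.0, 5.0), subgradient = b - a^T x = -25.0
  y^{k+1} = 2.5 + 0.25*-25.0 = -3.75
Step 3: y^k = -3.75, reduced costs: (18.0, 14.25)
  x^k = (0.0, 0.0), subgradient = b - a^T x = 10.0
  y^{k+1} = -3.75 + 0.25*10.0 = -1.25
Step 4: y^k = -1.25, reduced costs: (8.0, 6.75)
  x^k = (0.0, 0.0), subgradient = b - a^T x = 10.0
  y^{k+1} = -1.25 + 0.25*10.0 = 1.25
Dual objective at y_4 = 1.25: reduced costs (-2.0, -0.75), box minimizer x = (5.0, 5.0)
g(y_4) = b*y + (c1 - a1*y)*x1 + (c2 - a2*y)*x2 = 10*1.25 + (-2.0)*5.0 + (-0.75)*5.0 = 12.5 - 10.0 - 3.75 = -1.25


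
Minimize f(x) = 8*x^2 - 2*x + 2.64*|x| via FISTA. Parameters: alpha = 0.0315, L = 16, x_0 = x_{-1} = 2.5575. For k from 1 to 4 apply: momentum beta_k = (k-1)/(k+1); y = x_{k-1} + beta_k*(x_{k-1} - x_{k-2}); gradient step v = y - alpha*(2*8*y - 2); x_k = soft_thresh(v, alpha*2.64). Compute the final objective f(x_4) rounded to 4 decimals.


FISTA on f(x) = 8*x^2 - 2*x + 2.64*|x|
L = 16, alpha = 0.0315
Iteration 1: beta = 0.0, y = 2.5575 + 0.0*(2.5575 - 2.5575) = 2.5575
  grad(y) = 38.92, v = y - alpha*grad = 1.3315
  prox(v) = soft_thresh(1.3315, 0.0832) = 1.2484
Iteration 2: beta = 0.3333, y = 1.2484 + 0.3333*(1.2484 - 2.5575) = 0.812
  grad(y) = 10.9917, v = y - alpha*grad = 0.4657
  prox(v) = soft_thresh(0.4657, 0.0832) = 0.3826
Iteration 3: beta = 0.5, y = 0.3826 + 0.5*(0.3826 - 1.2484) = -0.0503
  grad(y) = -2.8049, v = y - alpha*grad = 0.038
  prox(v) = soft_thresh(0.038, 0.0832) = 0.0
Iteration 4: beta = 0.6, y = 0.0 + 0.6*(0.0 - 0.3826) = -0.2295
  grad(y) = -5.6728, v = y - alpha*grad = -0.0509
  prox(v) = soft_thresh(-0.0509, 0.0832) = 0.0
f(x_4) = 8*0.0^2 - 2*0.0 + 2.64*|0.0| = 0.0


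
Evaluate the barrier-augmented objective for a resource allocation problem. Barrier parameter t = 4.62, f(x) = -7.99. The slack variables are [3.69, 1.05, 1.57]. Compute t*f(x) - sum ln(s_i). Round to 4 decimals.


Step 1: Compute log-barrier.
ln values: [1.3056, 0.0488, 0.4511]
phi = -(1.3056 + 0.0488 + 0.4511) = -1.8055
Step 2: Compute augmented objective.
t*f(x) = 4.62*-7.99 = -36.9138
Total = -36.9138 - 1.8055 = -38.7193


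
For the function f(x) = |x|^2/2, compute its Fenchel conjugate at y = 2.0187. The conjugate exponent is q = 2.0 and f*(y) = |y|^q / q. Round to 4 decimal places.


The conjugate exponent q satisfies 1/p + 1/q = 1.
p = 2, so q = 2/(2 - 1) = 2.0
|y|^q = 2.0187^2.0 = 4.0751
f*(2.0187) = 4.0751 / 2.0 = 2.0376


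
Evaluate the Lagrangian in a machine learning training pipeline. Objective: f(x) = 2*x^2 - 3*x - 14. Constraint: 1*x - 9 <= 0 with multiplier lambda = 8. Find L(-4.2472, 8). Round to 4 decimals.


Step 1: Evaluate f(x).
f(-4.2472) = 2*(-4.2472)^2 - 3*(-4.2472) - 14 = 34.819
Step 2: Evaluate g(x).
g(-4.2472) = 1*-4.2472 - 9 = -13.2472
Step 3: Compute Lagrangian.
L = 34.819 + 8*-13.2472 = -71.1586


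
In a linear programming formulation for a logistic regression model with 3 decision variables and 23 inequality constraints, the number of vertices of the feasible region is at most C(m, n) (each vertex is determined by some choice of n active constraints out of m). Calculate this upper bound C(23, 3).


Each vertex corresponds to some choice of n active constraints out of m, so the number of vertices is at most C(m, n) = m! / (n!(m-n)!).
m = 23, n = 3
Numerator: 23 * 22 * 21
Denominator: 3! = 6
C(23, 3) = 1771


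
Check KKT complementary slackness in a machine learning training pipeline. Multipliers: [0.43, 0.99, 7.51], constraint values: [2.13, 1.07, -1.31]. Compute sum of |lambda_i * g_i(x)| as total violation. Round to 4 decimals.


KKT complementary slackness check:
lambda_1 * g_1 = 0.43 * 2.13 = 0.9159
lambda_2 * g_2 = 0.99 * 1.07 = 1.0593
lambda_3 * g_3 = 7.51 * -1.31 = -9.8381
Total violation = 0.9159 + 1.0593 + 9.8381 = 11.8133


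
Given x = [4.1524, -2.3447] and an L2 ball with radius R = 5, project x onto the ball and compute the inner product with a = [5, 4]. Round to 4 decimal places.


Step 1: Compute ||x|| (intermediates to 6 decimals).
||x|| = sqrt(4.1524^2 + (-2.3447)^2) = 4.768652
Step 2: Project.
Since ||x|| <= R, proj = x (no scaling needed).
proj(x) = [4.1524, -2.3447]
Step 3: Dot product.
a^T * proj(x) = 5*4.1524 + 4*(-2.3447) = 11.3832


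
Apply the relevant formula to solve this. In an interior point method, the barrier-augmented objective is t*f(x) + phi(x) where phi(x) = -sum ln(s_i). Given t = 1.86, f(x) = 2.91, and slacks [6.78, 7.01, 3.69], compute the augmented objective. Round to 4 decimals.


Step 1: Compute log-barrier.
ln values: [1.914, 1.9473, 1.3056]
phi = -(1.914 + 1.9473 + 1.3056) = -5.1669
Step 2: Compute augmented objective.
t*f(x) = 1.86*2.91 = 5.4126
Total = 5.4126 - 5.1669 = 0.2457


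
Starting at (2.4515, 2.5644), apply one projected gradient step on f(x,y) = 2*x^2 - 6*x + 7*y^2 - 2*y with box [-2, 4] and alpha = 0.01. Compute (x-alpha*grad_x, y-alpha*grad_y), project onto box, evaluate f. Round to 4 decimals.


Step 1: Compute gradient at (2.4515, 2.5644).
grad_x = 2*2*2.4515 - 6 = 3.806
grad_y = 2*7*2.5644 - 2 = 33.9016
Step 2: Gradient step.
x_raw = 2.4515 - 0.01*3.806 = 2.4134
y_raw = 2.5644 - 0.01*33.9016 = 2.2254
Step 3: Project onto [-2, 4].
x_proj = clip(2.4134) = 2.4134
y_proj = clip(2.2254) = 2.2254
Step 4: Evaluate f.
f(2.4134, 2.2254) = 27.3843


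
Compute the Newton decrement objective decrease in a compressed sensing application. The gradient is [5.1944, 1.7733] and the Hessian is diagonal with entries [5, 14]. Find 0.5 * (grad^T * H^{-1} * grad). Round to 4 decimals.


Step 1: H is diagonal, so H^(-1) * g = [1.0389, 0.1267].
Step 2: g^T H^(-1) g = sum_i g_i^2 / H_ii
  = (5.1944)^2/5 + (1.7733)^2/14
  = 5.3964 + 0.2246 = 5.621
Step 3: Objective decrease = 0.5 * g^T H^(-1) g = 2.8105


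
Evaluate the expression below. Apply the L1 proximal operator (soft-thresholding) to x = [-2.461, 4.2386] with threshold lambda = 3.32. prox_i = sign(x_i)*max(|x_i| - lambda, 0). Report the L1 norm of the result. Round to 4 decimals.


Soft-thresholding with lambda = 3.32:
prox(-2.461) = sign(-2.461)*max(|-2.461| - 3.32, 0) = 0.0
prox(4.2386) = sign(4.2386)*max(|4.2386| - 3.32, 0) = 0.9186
prox(x) = [0.0, 0.9186]
||prox(x)||_1 = 0.0 + 0.9186 = 0.9186


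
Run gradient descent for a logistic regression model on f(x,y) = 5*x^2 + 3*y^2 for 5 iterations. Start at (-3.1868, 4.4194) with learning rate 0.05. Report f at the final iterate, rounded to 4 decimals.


Gradient descent on f(x,y) = 5*x^2 + 3*y^2.
Starting point: (-3.1868, 4.4194), alpha = 0.05
Step 1: grad_x = 2*5*-3.1868 = -31.868, grad_y = 2*3*4.4194 = 26.5164
  x_1 = -3.1868 - 0.05*-31.868 = -1.5934
  y_1 = 4.4194 - 0.05*26.5164 = 3.0936
Step 2: grad_x = 2*5*-1.5934 = -15.934, grad_y = 2*3*3.0936 = 18.5615
  x_2 = -1.5934 - 0.05*-15.934 = -0.7967
  y_2 = 3.0936 - 0.05*18.5615 = 2.1655
Step 3: grad_x = 2*5*-0.7967 = -7.967, grad_y = 2*3*2.1655 = 12.993
  x_3 = -0.7967 - 0.05*-7.967 = -0.3984
  y_3 = 2.1655 - 0.05*12.993 = 1.5159
Step 4: grad_x = 2*5*-0.3984 = -3.9835, grad_y = 2*3*1.5159 = 9.0951
  x_4 = -0.3984 - 0.05*-3.9835 = -0.1992
  y_4 = 1.5159 - 0.05*9.0951 = 1.0611
Step 5: grad_x = 2*5*-0.1992 = -1.9918, grad_y = 2*3*1.0611 = 6.3666
  x_5 = -0.1992 - 0.05*-1.9918 = -0.0996
  y_5 = 1.0611 - 0.05*6.3666 = 0.7428
f(-0.0996, 0.7428) = 5*(-0.0996)^2 + 3*0.7428^2 = 1.7047


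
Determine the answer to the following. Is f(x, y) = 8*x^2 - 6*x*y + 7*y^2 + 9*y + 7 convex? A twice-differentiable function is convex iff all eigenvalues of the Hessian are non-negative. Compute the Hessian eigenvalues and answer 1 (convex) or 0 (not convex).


The Hessian of f(x,y) = 8*x^2 - 6*x*y + 7*y^2 + 9*y + 7 is:
H = [[16, -6], [-6, 14]]
Trace = 16 + 14 = 30
Determinant = 16*14 - (-6)^2 = 188
Discriminant = (30)^2 - 4*188 = 148.0
Eigenvalues: lambda_1 = 8.9172, lambda_2 = 21.0828
The function is convex.

1


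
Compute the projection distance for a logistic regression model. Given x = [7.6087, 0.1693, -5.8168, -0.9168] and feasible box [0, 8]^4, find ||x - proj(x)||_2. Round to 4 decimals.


Project each component onto [0, 8].
clip(7.6087) = 7.6087, clip(0.1693) = 0.1693, clip(-5.8168) = 0.0, clip(-0.9168) = 0.0
Projection = [7.6087, 0.1693, 0.0, 0.0]
Squared diffs: [0.0, 0.0, 33.8352, 0.8405]
Distance = sqrt(34.6757) = 5.8886


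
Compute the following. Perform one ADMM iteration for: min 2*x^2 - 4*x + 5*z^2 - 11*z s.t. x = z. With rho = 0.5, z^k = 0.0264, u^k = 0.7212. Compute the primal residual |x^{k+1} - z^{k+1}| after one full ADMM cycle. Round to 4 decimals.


ADMM iteration with rho = 0.5, z^k = 0.0264, u^k = 0.7212
Step 1: x-update.
Minimize 2*x^2 - 4*x + (0.5/2)*(x - 0.0264 + 0.7212)^2
FOC: (2*2 + 0.5)*x = 4 + 0.5*(0.0264 - 0.7212)
x^{k+1} = 0.8117
Step 2: z-update.
Minimize 5*z^2 - 11*z + (0.5/2)*(0.8117 - z + 0.7212)^2
FOC: (2*5 + 0.5)*z = 11 + 0.5*(0.8117 + 0.7212)
z^{k+1} = 1.1206
Step 3: u-update.
u^{k+1} = 0.7212 + 0.8117 - 1.1206 = 0.4123
Step 4: Primal residual = |0.8117 - 1.1206| = 0.3089


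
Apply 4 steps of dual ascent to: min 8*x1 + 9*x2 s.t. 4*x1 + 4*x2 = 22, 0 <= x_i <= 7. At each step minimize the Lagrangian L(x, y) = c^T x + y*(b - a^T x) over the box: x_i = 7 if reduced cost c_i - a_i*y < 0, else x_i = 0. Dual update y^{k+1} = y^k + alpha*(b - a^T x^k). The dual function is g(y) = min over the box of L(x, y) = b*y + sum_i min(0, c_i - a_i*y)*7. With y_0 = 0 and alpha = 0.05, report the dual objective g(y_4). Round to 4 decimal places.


Dual ascent for LP: min 8*x1 + 9*x2, 4*x1 + 4*x2 = 22, 0 <= x_i <= 7
Step 1: y^k = 0.0, reduced costs: (8.0, 9.0)
  x^k = (0.0, 0.0), subgradient = b - a^T x = 22.0
  y^{k+1} = 0.0 + 0.05*22.0 = 1.1
Step 2: y^k = 1.1, reduced costs: (3.6, 4.6)
  x^k = (0.0, 0.0), subgradient = b - a^T x = 22.0
  y^{k+1} = 1.1 + 0.05*22.0 = 2.2
Step 3: y^k = 2.2, reduced costs: (-0.8, 0.2)
  x^k = (7.0, 0.0), subgradient = b - a^T x = -6.0
  y^{k+1} = 2.2 + 0.05*-6.0 = 1.9
Step 4: y^k = 1.9, reduced costs: (0.4, 1.4)
  x^k = (0.0, 0.0), subgradient = b - a^T x = 22.0
  y^{k+1} = 1.9 + 0.05*22.0 = 3.0
Dual objective at y_4 = 3.0: reduced costs (-4.0, -3.0), box minimizer x = (7.0, 7.0)
g(y_4) = b*y + (c1 - a1*y)*x1 + (c2 - a2*y)*x2 = 22*3.0 + (-4.0)*7.0 + (-3.0)*7.0 = 66.0 - 28.0 - 21.0 = 17.0


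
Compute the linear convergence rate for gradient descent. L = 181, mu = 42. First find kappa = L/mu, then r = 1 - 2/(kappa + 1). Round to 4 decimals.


Step 1: Compute the condition number.
kappa = L/mu = 181/42 = 4.3095
Step 2: Compute the convergence rate.
r = 1 - 2/(kappa + 1) = 1 - 2*mu/(L + mu) = (L - mu)/(L + mu) = 139/223 = 0.6233


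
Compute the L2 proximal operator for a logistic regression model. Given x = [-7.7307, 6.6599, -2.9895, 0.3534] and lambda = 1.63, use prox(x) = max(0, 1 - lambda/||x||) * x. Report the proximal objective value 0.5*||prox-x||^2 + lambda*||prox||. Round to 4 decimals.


Step 1: Compute ||x||.
||x|| = 10.6386
Step 2: Compute scaling factor.
scale = max(0, 1 - 1.63/10.6386) = 0.8468
Step 3: prox(x) = [-6.5462, 5.6395, -2.5315, 0.2993]
||prox(x)|| = 9.0086
Step 4: Proximal objective.
0.5*||prox-x||^2 = 1.3285
lambda*||prox|| = 14.684
Total = 16.0125
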